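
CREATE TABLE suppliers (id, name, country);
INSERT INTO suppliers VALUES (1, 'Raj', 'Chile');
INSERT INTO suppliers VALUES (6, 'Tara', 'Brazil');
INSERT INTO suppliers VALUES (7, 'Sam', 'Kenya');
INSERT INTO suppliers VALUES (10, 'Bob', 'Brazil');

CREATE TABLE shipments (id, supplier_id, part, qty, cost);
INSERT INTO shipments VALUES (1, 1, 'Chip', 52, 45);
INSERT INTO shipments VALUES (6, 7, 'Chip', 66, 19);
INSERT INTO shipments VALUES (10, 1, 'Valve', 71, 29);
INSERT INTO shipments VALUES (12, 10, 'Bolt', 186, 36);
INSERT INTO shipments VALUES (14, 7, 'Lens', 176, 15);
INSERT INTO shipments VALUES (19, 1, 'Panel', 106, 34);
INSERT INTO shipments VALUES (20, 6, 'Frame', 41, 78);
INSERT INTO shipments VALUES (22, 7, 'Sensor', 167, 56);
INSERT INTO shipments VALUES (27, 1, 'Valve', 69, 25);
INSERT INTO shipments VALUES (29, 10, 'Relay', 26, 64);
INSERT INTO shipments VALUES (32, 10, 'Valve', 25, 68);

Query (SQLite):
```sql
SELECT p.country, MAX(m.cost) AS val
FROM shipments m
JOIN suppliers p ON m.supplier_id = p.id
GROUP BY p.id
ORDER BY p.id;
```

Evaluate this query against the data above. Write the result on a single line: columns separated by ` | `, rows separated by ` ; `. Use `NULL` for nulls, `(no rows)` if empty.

Chile | 45 ; Brazil | 78 ; Kenya | 56 ; Brazil | 68

Join each shipments row to its suppliers via supplier_id.
Group joined rows by suppliers.id; compute MAX(m.cost) per group.
  1: ids {1, 10, 19, 27} → MAX(m.cost)=45
  6: ids {20} → MAX(m.cost)=78
  7: ids {6, 14, 22} → MAX(m.cost)=56
  10: ids {12, 29, 32} → MAX(m.cost)=68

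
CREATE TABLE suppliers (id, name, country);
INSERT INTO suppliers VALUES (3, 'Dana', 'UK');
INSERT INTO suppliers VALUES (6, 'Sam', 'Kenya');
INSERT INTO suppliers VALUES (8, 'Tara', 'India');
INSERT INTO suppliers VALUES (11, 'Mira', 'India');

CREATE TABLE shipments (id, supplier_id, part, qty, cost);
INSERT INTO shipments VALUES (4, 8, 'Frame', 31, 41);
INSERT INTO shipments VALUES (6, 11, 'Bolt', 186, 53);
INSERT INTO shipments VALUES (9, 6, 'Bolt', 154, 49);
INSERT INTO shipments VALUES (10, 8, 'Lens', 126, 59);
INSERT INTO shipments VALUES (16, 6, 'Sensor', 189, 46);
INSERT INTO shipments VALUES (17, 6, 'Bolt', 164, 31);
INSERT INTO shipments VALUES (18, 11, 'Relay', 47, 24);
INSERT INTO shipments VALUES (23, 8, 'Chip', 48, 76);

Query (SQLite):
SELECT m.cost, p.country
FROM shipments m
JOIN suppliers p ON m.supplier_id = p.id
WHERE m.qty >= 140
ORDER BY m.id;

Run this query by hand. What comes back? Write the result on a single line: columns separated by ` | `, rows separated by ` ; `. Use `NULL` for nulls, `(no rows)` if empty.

Each shipments row matches the suppliers row where supplier_id = suppliers.id.
Then keep rows with m.qty >= 140.

53 | India ; 49 | Kenya ; 46 | Kenya ; 31 | Kenya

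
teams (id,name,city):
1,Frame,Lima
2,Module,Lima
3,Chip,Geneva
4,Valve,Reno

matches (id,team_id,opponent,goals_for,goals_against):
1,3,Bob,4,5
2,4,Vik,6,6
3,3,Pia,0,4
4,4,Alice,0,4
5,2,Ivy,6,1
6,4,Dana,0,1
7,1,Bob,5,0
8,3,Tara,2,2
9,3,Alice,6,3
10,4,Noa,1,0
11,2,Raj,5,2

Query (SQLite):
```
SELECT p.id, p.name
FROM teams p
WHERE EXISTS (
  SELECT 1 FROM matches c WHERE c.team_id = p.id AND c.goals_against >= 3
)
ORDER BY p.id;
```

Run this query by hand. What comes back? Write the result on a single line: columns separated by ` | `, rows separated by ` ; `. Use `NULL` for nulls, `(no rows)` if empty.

For each teams row, check whether any matches with matching team_id has goals_against >= 3.
Keep rows where that is true.

3 | Chip ; 4 | Valve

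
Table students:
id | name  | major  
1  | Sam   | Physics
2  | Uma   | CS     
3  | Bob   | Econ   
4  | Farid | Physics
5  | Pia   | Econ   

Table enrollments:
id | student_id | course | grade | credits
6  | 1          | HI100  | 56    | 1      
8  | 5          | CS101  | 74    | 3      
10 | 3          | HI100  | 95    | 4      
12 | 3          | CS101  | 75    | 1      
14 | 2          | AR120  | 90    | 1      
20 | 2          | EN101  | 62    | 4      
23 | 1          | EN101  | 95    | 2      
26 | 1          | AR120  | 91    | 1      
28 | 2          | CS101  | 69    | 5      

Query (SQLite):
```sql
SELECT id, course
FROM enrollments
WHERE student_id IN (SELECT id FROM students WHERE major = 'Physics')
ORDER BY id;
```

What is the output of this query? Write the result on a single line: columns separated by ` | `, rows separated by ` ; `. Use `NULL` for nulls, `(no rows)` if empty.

6 | HI100 ; 23 | EN101 ; 26 | AR120

Inner query: students.id where major = 'Physics'.
Outer: keep enrollments rows whose student_id is in that set.
Inner query → {1, 4}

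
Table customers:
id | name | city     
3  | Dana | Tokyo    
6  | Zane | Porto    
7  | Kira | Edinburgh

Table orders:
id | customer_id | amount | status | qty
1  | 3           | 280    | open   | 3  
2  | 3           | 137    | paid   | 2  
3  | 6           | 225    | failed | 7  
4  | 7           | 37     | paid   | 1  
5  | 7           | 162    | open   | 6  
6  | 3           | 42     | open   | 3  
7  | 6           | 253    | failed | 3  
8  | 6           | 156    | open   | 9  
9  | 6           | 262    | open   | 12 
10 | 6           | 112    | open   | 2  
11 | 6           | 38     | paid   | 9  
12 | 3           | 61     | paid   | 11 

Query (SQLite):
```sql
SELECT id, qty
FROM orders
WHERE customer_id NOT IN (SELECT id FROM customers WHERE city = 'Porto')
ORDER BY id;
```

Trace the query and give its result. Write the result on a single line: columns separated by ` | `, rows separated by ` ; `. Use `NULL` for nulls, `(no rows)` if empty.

Inner query: customers.id where city = 'Porto'.
Outer: keep orders rows whose customer_id is not in that set.
Inner query → {6}

1 | 3 ; 2 | 2 ; 4 | 1 ; 5 | 6 ; 6 | 3 ; 12 | 11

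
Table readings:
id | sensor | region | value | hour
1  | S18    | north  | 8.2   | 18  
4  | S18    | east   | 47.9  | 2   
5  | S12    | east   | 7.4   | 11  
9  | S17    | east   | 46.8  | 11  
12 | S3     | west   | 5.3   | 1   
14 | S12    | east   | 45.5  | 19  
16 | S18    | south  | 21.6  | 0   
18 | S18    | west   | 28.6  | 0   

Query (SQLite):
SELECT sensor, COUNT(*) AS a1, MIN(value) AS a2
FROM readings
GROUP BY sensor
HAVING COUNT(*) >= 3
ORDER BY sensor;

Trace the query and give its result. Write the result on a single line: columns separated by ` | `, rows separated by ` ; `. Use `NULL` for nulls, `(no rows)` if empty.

S18 | 4 | 8.2

Group readings by sensor.
Per group compute: COUNT(*), MIN(value).
HAVING: drop groups with fewer than 3 rows.
  S12: ids {5, 14} → COUNT(*)=2, MIN(value)=7.4
  S17: ids {9} → COUNT(*)=1, MIN(value)=46.8
  S18: ids {1, 4, 16, 18} → COUNT(*)=4, MIN(value)=8.2
  S3: ids {12} → COUNT(*)=1, MIN(value)=5.3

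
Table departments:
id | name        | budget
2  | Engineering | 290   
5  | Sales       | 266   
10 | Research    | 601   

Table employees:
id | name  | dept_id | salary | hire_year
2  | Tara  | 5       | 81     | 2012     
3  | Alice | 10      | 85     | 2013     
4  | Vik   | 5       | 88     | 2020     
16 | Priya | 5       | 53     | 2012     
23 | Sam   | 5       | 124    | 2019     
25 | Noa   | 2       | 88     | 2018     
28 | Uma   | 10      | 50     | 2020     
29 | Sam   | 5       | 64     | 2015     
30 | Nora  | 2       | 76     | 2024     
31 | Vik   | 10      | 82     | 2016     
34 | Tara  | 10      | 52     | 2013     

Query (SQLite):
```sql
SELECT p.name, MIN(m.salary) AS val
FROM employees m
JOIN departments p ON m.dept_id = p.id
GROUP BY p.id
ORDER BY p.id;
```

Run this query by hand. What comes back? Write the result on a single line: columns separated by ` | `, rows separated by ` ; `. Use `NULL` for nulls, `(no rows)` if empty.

Engineering | 76 ; Sales | 53 ; Research | 50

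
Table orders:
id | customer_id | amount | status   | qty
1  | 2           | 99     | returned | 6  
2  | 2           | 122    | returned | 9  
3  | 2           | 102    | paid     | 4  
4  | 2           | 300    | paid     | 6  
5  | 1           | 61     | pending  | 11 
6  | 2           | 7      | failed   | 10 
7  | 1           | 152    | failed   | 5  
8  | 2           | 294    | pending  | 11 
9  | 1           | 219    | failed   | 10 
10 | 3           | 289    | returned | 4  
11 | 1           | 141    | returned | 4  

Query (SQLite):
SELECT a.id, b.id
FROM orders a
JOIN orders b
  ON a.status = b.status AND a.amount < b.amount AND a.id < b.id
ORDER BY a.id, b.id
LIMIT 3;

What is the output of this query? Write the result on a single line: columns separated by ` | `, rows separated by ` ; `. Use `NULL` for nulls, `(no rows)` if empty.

Pairs (a,b) with same status, a.amount < b.amount, a.id < b.id.
status groups: failed:{6,7,9} paid:{3,4} pending:{5,8} returned:{1,2,10,11}
Ordered by (a.id, b.id); first 3.

1 | 2 ; 1 | 10 ; 1 | 11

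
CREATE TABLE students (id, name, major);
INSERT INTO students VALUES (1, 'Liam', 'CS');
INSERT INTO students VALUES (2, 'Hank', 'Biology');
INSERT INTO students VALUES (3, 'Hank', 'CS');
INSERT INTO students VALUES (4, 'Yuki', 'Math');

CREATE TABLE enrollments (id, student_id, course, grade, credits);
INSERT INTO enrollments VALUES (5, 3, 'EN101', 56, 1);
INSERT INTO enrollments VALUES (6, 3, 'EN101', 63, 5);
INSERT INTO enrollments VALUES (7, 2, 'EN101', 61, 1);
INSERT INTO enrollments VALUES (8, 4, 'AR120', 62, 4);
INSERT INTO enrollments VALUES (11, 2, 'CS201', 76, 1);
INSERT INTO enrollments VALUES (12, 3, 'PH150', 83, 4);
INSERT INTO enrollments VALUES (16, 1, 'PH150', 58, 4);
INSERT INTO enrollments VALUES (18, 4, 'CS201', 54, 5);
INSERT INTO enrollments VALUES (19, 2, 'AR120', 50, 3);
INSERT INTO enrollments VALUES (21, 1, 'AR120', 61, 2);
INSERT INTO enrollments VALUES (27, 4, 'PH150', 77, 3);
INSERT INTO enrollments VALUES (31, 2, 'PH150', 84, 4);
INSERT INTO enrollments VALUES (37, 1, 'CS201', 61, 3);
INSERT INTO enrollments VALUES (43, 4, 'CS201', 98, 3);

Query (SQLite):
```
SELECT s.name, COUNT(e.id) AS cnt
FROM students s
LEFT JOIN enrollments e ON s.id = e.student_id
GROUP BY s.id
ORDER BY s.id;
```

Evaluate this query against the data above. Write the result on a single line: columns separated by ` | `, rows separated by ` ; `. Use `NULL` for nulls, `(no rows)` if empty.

LEFT JOIN keeps every students row; unmatched ones get NULL for enrollments columns.
Group by students.id and compute COUNT(e.id). COUNT(col) of an all-NULL group is 0.
  1: ids {16, 21, 37} → COUNT(e.id)=3
  2: ids {7, 11, 19, 31} → COUNT(e.id)=4
  3: ids {5, 6, 12} → COUNT(e.id)=3
  4: ids {8, 18, 27, 43} → COUNT(e.id)=4

Liam | 3 ; Hank | 4 ; Hank | 3 ; Yuki | 4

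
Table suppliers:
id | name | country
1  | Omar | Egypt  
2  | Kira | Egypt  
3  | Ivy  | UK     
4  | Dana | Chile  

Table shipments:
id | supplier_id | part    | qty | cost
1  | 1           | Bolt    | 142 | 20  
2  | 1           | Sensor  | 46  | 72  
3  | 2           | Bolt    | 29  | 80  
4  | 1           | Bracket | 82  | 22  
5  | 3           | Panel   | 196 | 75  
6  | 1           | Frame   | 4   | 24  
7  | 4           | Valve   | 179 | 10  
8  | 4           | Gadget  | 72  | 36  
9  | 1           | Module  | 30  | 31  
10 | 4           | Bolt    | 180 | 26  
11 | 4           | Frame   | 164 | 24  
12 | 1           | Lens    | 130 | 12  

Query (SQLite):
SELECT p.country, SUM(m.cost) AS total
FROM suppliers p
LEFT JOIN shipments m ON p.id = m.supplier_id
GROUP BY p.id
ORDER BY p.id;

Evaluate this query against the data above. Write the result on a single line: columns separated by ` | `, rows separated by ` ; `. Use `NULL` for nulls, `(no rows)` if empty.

Egypt | 181 ; Egypt | 80 ; UK | 75 ; Chile | 96

LEFT JOIN keeps every suppliers row; unmatched ones get NULL for shipments columns.
Group by suppliers.id and compute SUM(m.cost). SUM over an all-NULL group is NULL.
  1: ids {1, 2, 4, 6, 9, 12} → SUM(m.cost)=181
  2: ids {3} → SUM(m.cost)=80
  3: ids {5} → SUM(m.cost)=75
  4: ids {7, 8, 10, 11} → SUM(m.cost)=96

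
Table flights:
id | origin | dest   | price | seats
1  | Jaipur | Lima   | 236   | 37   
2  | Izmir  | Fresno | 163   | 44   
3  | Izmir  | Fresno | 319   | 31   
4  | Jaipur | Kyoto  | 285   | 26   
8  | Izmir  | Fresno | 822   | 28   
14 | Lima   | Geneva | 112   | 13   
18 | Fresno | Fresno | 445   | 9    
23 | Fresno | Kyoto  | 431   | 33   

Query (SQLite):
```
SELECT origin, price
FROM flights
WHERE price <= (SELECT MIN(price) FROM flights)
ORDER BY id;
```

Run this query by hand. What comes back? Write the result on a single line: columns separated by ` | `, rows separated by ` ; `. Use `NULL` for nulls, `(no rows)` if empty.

Lima | 112

Scalar subquery: MIN(price) over all flights rows = 112.
Keep rows where price <= that value.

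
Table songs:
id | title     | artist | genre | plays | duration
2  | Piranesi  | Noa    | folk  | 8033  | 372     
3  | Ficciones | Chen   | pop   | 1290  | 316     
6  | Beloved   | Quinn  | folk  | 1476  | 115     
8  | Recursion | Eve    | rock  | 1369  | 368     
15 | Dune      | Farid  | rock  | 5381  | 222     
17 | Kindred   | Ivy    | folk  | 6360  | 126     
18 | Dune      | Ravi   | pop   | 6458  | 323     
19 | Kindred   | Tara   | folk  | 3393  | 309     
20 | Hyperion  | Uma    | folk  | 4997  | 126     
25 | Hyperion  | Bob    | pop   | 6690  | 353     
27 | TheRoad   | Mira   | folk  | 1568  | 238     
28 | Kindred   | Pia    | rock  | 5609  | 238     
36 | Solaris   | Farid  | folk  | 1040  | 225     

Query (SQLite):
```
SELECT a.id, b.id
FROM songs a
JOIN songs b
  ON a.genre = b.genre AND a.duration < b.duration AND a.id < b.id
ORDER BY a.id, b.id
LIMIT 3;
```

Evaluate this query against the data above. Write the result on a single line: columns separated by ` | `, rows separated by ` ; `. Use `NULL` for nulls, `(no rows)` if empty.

Pairs (a,b) with same genre, a.duration < b.duration, a.id < b.id.
genre groups: folk:{2,6,17,19,20,27,36} pop:{3,18,25} rock:{8,15,28}
Ordered by (a.id, b.id); first 3.

3 | 18 ; 3 | 25 ; 6 | 17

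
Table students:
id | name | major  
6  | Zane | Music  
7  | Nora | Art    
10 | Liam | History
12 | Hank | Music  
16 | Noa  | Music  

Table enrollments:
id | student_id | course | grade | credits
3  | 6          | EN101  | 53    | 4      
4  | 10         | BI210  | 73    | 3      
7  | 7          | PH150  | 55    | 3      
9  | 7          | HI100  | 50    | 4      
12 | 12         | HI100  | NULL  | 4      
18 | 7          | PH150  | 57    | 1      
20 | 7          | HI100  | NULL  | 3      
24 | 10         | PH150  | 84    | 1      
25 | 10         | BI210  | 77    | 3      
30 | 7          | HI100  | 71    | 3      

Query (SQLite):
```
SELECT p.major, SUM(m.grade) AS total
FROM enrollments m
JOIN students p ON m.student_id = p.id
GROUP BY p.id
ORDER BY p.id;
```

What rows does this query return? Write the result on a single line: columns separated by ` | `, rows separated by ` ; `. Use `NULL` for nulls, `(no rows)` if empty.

Join each enrollments row to its students via student_id.
Group joined rows by students.id; compute SUM(m.grade) per group.
  6: ids {3} → SUM(m.grade)=53
  7: ids {7, 9, 18, 20, 30} → SUM(m.grade)=233
  10: ids {4, 24, 25} → SUM(m.grade)=234
  12: ids {12} → SUM(m.grade)=NULL

Music | 53 ; Art | 233 ; History | 234 ; Music | NULL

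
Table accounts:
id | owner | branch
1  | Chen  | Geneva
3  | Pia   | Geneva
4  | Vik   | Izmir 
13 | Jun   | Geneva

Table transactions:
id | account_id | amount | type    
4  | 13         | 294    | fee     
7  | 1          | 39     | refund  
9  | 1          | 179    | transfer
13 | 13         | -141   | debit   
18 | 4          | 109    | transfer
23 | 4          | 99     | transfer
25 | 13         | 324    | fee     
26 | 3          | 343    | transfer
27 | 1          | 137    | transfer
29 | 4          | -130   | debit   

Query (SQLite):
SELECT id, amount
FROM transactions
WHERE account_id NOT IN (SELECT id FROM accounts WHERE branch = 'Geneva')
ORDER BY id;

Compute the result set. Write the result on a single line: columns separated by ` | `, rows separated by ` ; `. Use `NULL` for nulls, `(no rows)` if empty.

18 | 109 ; 23 | 99 ; 29 | -130

Inner query: accounts.id where branch = 'Geneva'.
Outer: keep transactions rows whose account_id is not in that set.
Inner query → {1, 3, 13}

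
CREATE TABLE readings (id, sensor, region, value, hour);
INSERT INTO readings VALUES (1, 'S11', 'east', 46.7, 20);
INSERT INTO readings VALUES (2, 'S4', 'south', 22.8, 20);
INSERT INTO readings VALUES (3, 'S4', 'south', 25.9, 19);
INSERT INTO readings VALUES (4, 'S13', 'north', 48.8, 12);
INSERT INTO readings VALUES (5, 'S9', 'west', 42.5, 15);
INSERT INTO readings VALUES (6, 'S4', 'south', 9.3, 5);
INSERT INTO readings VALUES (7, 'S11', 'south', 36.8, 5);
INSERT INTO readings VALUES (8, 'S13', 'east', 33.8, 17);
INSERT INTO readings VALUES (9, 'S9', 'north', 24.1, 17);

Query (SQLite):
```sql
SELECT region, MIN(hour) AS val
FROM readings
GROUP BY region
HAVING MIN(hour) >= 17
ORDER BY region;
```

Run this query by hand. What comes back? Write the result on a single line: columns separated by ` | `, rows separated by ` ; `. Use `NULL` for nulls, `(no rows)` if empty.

Partition readings by region; compute MIN(hour) within each group.
HAVING: keep groups where MIN(hour) >= 17.
  east: ids {1, 8} → MIN(hour)=17
  north: ids {4, 9} → MIN(hour)=12
  south: ids {2, 3, 6, 7} → MIN(hour)=5
  west: ids {5} → MIN(hour)=15

east | 17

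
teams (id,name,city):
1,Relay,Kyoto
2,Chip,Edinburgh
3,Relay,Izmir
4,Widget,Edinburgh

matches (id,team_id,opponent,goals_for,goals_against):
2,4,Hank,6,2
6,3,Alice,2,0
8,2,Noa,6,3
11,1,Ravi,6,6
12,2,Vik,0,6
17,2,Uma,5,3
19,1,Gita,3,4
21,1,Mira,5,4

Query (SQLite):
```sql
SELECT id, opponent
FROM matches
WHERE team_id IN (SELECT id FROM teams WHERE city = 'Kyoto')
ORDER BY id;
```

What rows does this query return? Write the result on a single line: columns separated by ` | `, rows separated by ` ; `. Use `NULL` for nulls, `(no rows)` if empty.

Inner query: teams.id where city = 'Kyoto'.
Outer: keep matches rows whose team_id is in that set.
Inner query → {1}

11 | Ravi ; 19 | Gita ; 21 | Mira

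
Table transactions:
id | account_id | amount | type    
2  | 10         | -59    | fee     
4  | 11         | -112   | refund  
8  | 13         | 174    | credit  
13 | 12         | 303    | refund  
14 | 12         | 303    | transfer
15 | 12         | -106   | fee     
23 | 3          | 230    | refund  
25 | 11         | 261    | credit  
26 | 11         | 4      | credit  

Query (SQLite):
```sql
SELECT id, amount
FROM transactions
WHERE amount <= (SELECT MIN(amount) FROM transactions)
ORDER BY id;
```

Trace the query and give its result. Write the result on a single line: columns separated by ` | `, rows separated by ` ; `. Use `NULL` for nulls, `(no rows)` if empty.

4 | -112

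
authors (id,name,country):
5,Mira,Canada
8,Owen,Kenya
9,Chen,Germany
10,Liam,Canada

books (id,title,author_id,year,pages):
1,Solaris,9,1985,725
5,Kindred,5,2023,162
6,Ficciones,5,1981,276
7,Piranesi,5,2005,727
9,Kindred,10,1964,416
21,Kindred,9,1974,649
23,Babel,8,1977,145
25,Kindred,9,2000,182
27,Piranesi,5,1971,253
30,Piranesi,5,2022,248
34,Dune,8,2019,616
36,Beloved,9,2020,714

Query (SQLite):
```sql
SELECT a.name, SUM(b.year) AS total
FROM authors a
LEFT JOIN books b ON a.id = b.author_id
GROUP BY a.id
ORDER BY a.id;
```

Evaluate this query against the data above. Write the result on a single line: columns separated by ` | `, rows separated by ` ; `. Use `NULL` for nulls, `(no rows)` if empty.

LEFT JOIN keeps every authors row; unmatched ones get NULL for books columns.
Group by authors.id and compute SUM(b.year). SUM over an all-NULL group is NULL.
  5: ids {5, 6, 7, 27, 30} → SUM(b.year)=10002
  8: ids {23, 34} → SUM(b.year)=3996
  9: ids {1, 21, 25, 36} → SUM(b.year)=7979
  10: ids {9} → SUM(b.year)=1964

Mira | 10002 ; Owen | 3996 ; Chen | 7979 ; Liam | 1964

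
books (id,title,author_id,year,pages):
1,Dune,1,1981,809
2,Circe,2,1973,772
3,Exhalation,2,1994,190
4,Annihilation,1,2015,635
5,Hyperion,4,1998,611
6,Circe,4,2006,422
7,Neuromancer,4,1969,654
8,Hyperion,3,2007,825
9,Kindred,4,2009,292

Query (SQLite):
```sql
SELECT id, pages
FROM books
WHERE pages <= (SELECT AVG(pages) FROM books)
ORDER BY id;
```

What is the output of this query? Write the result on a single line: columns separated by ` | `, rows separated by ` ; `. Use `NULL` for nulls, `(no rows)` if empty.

Scalar subquery: AVG(pages) over all books rows = 578.888889 (≈; comparison uses full precision).
Keep rows where pages <= that value.

3 | 190 ; 6 | 422 ; 9 | 292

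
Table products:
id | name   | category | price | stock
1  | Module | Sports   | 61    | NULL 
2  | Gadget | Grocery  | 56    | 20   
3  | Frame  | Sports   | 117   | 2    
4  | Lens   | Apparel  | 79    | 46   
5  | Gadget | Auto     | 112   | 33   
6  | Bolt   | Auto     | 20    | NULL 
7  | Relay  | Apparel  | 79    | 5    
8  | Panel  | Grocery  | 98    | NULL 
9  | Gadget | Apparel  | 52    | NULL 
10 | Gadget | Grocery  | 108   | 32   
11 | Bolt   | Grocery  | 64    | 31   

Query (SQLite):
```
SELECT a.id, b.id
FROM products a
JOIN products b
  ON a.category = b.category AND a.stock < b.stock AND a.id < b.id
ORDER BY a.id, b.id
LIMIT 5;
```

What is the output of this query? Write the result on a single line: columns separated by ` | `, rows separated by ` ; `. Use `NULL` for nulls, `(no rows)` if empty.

2 | 10 ; 2 | 11

Pairs (a,b) with same category, a.stock < b.stock, a.id < b.id.
category groups: Apparel:{4,7,9} Auto:{5,6} Grocery:{2,8,10,11} Sports:{1,3}
Ordered by (a.id, b.id); first 5.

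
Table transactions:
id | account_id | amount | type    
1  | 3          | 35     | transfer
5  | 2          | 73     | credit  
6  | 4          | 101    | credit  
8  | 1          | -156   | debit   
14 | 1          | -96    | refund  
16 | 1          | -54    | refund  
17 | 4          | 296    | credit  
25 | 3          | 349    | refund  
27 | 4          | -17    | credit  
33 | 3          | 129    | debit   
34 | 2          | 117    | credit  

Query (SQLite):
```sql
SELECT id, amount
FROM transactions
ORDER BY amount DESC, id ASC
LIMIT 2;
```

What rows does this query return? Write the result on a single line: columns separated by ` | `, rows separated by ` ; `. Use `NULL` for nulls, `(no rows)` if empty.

Sort by amount desc, tiebreak id asc: (349, id=25), (296, id=17), (129, id=33), (117, id=34), (101, id=6) …. Take first 2.

25 | 349 ; 17 | 296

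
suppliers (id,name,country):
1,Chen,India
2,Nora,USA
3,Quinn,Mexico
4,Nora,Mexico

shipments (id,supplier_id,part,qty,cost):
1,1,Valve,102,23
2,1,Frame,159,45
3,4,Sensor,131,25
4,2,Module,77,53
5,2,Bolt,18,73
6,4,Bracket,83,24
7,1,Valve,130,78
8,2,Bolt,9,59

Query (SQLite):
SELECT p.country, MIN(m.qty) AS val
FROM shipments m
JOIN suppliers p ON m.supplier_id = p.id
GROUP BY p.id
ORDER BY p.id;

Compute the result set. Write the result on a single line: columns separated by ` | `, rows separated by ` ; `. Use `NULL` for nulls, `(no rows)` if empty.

India | 102 ; USA | 9 ; Mexico | 83

Join each shipments row to its suppliers via supplier_id.
Group joined rows by suppliers.id; compute MIN(m.qty) per group.
  1: ids {1, 2, 7} → MIN(m.qty)=102
  2: ids {4, 5, 8} → MIN(m.qty)=9
  4: ids {3, 6} → MIN(m.qty)=83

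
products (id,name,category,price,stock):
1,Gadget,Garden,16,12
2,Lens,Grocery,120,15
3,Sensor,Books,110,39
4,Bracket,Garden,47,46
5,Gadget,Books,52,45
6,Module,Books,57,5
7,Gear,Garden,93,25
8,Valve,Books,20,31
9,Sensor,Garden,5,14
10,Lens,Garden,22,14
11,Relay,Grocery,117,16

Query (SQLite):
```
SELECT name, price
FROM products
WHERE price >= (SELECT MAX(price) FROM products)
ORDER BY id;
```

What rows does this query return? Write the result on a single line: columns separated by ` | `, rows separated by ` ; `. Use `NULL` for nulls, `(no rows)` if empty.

Scalar subquery: MAX(price) over all products rows = 120.
Keep rows where price >= that value.

Lens | 120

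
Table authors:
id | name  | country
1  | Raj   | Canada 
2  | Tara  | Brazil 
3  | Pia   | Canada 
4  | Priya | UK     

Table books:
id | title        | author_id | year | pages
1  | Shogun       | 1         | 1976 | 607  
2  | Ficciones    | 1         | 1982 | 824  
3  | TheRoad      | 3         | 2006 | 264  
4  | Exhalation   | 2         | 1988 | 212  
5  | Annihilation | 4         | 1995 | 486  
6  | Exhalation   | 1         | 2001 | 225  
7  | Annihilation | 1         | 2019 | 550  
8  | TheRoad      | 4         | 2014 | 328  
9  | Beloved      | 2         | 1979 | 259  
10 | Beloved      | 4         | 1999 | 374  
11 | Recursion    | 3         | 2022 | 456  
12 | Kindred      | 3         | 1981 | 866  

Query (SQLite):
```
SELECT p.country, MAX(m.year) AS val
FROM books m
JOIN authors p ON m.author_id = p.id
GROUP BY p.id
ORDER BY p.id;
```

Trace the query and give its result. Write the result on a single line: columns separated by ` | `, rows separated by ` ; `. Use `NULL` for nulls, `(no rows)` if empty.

Canada | 2019 ; Brazil | 1988 ; Canada | 2022 ; UK | 2014

Join each books row to its authors via author_id.
Group joined rows by authors.id; compute MAX(m.year) per group.
  1: ids {1, 2, 6, 7} → MAX(m.year)=2019
  2: ids {4, 9} → MAX(m.year)=1988
  3: ids {3, 11, 12} → MAX(m.year)=2022
  4: ids {5, 8, 10} → MAX(m.year)=2014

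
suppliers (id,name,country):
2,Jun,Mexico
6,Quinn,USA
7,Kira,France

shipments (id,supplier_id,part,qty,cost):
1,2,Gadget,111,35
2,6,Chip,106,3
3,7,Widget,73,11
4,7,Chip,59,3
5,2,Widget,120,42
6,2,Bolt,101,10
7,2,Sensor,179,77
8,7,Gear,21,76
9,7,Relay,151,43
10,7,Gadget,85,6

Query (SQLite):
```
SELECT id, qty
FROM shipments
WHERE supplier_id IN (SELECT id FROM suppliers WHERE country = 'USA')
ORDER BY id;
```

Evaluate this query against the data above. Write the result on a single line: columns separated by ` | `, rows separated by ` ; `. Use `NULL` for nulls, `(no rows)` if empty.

2 | 106

Inner query: suppliers.id where country = 'USA'.
Outer: keep shipments rows whose supplier_id is in that set.
Inner query → {6}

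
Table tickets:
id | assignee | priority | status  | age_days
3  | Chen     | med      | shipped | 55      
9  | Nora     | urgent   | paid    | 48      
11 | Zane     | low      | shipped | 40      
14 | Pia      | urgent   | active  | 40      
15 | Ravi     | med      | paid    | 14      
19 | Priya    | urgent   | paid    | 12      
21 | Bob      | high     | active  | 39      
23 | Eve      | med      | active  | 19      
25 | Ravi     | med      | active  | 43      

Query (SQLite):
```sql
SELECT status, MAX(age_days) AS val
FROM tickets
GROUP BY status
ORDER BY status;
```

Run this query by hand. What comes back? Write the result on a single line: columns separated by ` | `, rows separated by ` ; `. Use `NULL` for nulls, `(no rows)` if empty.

active | 43 ; paid | 48 ; shipped | 55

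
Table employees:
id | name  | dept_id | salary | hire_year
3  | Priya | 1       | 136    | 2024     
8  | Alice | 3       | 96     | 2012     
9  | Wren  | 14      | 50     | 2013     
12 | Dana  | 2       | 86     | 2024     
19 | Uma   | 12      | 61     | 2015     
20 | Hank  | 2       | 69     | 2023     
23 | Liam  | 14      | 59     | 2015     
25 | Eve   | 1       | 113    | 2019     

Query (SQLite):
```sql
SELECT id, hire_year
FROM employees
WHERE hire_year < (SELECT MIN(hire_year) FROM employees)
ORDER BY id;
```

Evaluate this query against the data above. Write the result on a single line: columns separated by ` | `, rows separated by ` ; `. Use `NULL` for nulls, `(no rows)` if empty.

(no rows)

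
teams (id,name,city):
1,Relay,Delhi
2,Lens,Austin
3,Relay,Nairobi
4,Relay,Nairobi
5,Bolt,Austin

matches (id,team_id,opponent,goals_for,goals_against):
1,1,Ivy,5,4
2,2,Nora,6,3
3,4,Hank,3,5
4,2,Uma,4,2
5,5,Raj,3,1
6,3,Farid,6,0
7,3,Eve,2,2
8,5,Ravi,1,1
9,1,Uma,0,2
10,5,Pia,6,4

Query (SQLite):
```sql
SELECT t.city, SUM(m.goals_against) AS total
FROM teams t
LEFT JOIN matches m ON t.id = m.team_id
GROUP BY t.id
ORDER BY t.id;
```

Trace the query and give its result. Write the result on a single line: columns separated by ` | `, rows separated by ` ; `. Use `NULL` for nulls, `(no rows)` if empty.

LEFT JOIN keeps every teams row; unmatched ones get NULL for matches columns.
Group by teams.id and compute SUM(m.goals_against). SUM over an all-NULL group is NULL.
  1: ids {1, 9} → SUM(m.goals_against)=6
  2: ids {2, 4} → SUM(m.goals_against)=5
  3: ids {6, 7} → SUM(m.goals_against)=2
  4: ids {3} → SUM(m.goals_against)=5
  5: ids {5, 8, 10} → SUM(m.goals_against)=6

Delhi | 6 ; Austin | 5 ; Nairobi | 2 ; Nairobi | 5 ; Austin | 6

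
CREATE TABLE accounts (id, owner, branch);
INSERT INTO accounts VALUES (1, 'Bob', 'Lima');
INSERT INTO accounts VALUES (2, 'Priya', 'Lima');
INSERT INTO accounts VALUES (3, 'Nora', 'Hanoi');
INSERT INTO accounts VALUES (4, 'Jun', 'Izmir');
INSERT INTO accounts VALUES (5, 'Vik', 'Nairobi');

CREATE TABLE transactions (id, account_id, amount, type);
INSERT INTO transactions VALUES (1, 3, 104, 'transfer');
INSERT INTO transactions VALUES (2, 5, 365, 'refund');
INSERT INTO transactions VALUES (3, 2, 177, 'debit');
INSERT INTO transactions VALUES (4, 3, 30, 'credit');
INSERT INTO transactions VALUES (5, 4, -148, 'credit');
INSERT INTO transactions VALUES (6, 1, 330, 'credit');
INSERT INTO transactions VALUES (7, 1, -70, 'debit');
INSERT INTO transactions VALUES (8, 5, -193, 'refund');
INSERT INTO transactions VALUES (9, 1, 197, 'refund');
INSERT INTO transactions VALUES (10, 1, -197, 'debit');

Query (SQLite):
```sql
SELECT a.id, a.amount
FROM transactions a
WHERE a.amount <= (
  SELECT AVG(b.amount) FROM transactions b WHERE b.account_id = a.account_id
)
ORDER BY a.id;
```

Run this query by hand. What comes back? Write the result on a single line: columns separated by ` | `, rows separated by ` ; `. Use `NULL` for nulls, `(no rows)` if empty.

3 | 177 ; 4 | 30 ; 5 | -148 ; 7 | -70 ; 8 | -193 ; 10 | -197

For each transactions row a, compute AVG(amount) over rows sharing a.account_id.
Keep row a if a.amount <= that per-group AVG.
  account_id=1: AVG(amount) = 65.0
  account_id=2: AVG(amount) = 177.0
  account_id=3: AVG(amount) = 67.0
  account_id=4: AVG(amount) = -148.0
  account_id=5: AVG(amount) = 86.0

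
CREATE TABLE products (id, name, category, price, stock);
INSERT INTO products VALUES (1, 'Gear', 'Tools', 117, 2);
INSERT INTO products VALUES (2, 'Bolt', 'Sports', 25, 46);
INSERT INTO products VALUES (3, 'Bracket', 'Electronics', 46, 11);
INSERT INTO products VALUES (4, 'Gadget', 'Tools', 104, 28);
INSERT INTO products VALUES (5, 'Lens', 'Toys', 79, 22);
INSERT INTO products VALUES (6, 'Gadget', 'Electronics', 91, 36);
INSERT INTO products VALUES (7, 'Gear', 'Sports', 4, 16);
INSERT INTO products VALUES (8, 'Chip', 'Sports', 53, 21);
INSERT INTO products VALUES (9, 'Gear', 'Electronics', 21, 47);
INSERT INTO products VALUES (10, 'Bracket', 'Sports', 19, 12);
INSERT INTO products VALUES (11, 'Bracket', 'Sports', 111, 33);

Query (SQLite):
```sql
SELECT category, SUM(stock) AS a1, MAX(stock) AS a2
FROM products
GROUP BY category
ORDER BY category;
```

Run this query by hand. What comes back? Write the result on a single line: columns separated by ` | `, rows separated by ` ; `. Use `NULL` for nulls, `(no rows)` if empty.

Group products by category.
Per group compute: SUM(stock), MAX(stock).
  Electronics: ids {3, 6, 9} → SUM(stock)=94, MAX(stock)=47
  Sports: ids {2, 7, 8, 10, 11} → SUM(stock)=128, MAX(stock)=46
  Tools: ids {1, 4} → SUM(stock)=30, MAX(stock)=28
  Toys: ids {5} → SUM(stock)=22, MAX(stock)=22

Electronics | 94 | 47 ; Sports | 128 | 46 ; Tools | 30 | 28 ; Toys | 22 | 22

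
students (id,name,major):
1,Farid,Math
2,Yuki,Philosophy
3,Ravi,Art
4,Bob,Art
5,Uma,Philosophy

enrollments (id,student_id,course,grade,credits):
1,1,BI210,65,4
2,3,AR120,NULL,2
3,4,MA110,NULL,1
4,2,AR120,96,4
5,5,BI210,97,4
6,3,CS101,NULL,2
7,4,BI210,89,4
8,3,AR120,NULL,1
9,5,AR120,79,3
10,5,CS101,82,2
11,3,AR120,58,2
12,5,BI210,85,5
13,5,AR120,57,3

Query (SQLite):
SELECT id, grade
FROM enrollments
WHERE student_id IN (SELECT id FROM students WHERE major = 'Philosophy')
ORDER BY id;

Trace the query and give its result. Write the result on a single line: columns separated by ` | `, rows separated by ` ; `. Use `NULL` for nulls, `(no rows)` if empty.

Inner query: students.id where major = 'Philosophy'.
Outer: keep enrollments rows whose student_id is in that set.
Inner query → {2, 5}

4 | 96 ; 5 | 97 ; 9 | 79 ; 10 | 82 ; 12 | 85 ; 13 | 57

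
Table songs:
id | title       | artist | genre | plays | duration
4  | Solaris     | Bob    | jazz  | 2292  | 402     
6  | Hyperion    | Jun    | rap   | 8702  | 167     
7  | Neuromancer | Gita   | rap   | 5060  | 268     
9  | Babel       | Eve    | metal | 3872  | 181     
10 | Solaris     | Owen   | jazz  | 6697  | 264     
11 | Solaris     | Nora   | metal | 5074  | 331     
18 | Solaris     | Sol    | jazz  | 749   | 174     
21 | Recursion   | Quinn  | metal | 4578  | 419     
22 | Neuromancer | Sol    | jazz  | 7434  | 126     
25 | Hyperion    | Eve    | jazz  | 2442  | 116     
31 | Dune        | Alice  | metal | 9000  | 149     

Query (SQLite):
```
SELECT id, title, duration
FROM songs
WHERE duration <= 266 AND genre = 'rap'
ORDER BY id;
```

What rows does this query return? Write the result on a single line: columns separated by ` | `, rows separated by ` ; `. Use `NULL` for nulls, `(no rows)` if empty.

duration <= 266: ids {6, 9, 10, 18, 22, 25, 31}
genre = 'rap': ids {6, 7}
Combine with AND.

6 | Hyperion | 167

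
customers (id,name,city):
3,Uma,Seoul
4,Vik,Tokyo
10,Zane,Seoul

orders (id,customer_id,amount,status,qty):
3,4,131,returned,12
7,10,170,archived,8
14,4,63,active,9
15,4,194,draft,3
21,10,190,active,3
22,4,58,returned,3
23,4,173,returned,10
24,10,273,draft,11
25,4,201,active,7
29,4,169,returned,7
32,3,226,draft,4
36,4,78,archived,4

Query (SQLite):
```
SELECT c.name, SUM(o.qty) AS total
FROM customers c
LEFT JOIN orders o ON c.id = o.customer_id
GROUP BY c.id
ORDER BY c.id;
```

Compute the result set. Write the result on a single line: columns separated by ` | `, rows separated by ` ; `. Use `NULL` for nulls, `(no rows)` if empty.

LEFT JOIN keeps every customers row; unmatched ones get NULL for orders columns.
Group by customers.id and compute SUM(o.qty). SUM over an all-NULL group is NULL.
  3: ids {32} → SUM(o.qty)=4
  4: ids {3, 14, 15, 22, 23, 25, 29, 36} → SUM(o.qty)=55
  10: ids {7, 21, 24} → SUM(o.qty)=22

Uma | 4 ; Vik | 55 ; Zane | 22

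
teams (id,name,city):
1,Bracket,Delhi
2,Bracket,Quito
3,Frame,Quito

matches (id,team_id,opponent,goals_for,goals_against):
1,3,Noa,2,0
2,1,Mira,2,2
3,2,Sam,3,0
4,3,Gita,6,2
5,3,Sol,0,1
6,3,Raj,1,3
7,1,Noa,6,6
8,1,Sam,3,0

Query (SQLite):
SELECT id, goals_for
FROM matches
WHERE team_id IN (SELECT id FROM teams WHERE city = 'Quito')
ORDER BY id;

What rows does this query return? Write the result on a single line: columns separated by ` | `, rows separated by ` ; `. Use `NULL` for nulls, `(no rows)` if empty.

1 | 2 ; 3 | 3 ; 4 | 6 ; 5 | 0 ; 6 | 1

Inner query: teams.id where city = 'Quito'.
Outer: keep matches rows whose team_id is in that set.
Inner query → {2, 3}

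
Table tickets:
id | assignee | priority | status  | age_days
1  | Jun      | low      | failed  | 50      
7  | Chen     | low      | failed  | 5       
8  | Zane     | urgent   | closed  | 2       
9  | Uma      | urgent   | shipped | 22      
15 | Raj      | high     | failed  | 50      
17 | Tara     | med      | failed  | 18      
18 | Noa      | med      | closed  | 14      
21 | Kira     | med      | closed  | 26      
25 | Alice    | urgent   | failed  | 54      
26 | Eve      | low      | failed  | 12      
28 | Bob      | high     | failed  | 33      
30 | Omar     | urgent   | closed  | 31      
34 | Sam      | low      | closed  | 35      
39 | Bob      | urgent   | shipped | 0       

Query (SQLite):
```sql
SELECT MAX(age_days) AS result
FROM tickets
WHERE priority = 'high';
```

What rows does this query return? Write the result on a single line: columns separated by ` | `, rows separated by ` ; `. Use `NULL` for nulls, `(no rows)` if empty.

50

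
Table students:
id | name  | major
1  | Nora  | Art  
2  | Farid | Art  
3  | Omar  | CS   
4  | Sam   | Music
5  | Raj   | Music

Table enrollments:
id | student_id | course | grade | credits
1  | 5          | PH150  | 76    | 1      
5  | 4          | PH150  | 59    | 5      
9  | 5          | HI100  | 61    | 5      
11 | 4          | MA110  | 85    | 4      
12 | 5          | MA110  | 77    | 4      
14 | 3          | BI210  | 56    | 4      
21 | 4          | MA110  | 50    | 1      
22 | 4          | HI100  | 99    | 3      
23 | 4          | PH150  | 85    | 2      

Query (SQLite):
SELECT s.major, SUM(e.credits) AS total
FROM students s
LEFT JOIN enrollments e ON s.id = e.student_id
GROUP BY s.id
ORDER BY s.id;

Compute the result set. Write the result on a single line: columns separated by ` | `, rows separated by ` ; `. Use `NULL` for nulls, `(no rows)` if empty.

Art | NULL ; Art | NULL ; CS | 4 ; Music | 15 ; Music | 10

LEFT JOIN keeps every students row; unmatched ones get NULL for enrollments columns.
Group by students.id and compute SUM(e.credits). SUM over an all-NULL group is NULL.
  1: ids {—} → SUM(e.credits)=NULL
  2: ids {—} → SUM(e.credits)=NULL
  3: ids {14} → SUM(e.credits)=4
  4: ids {5, 11, 21, 22, 23} → SUM(e.credits)=15
  5: ids {1, 9, 12} → SUM(e.credits)=10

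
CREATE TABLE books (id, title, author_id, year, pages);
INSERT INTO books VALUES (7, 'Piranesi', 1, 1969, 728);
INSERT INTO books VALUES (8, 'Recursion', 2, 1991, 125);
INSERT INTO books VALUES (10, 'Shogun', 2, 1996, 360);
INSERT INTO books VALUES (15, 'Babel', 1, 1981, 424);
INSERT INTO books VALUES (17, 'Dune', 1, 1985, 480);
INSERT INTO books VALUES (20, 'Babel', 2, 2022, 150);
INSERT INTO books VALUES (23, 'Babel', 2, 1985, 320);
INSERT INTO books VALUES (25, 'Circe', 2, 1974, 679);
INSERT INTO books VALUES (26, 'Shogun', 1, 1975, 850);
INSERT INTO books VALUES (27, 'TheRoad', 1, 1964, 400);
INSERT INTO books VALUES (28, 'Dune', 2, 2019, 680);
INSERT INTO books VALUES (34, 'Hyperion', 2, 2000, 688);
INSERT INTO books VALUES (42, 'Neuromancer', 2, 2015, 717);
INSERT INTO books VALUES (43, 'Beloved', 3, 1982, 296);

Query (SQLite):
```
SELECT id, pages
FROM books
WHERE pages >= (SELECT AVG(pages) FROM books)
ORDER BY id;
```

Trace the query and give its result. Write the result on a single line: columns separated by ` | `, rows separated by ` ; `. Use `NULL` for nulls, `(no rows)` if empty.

7 | 728 ; 25 | 679 ; 26 | 850 ; 28 | 680 ; 34 | 688 ; 42 | 717

Scalar subquery: AVG(pages) over all books rows = 492.642857 (≈; comparison uses full precision).
Keep rows where pages >= that value.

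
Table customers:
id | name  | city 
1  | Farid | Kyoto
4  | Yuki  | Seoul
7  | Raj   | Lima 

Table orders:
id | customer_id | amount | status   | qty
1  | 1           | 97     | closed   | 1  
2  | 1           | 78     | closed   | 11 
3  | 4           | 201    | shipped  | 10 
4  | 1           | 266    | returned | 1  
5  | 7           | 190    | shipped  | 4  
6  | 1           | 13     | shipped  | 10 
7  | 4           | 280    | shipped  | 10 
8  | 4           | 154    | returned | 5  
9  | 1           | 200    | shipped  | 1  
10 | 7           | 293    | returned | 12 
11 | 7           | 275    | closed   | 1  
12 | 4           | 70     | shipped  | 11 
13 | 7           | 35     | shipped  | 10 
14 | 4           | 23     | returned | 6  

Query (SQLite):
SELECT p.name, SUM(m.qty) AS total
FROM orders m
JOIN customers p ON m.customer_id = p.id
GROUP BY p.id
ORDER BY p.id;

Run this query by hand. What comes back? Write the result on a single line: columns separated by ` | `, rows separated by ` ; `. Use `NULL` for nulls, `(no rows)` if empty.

Join each orders row to its customers via customer_id.
Group joined rows by customers.id; compute SUM(m.qty) per group.
  1: ids {1, 2, 4, 6, 9} → SUM(m.qty)=24
  4: ids {3, 7, 8, 12, 14} → SUM(m.qty)=42
  7: ids {5, 10, 11, 13} → SUM(m.qty)=27

Farid | 24 ; Yuki | 42 ; Raj | 27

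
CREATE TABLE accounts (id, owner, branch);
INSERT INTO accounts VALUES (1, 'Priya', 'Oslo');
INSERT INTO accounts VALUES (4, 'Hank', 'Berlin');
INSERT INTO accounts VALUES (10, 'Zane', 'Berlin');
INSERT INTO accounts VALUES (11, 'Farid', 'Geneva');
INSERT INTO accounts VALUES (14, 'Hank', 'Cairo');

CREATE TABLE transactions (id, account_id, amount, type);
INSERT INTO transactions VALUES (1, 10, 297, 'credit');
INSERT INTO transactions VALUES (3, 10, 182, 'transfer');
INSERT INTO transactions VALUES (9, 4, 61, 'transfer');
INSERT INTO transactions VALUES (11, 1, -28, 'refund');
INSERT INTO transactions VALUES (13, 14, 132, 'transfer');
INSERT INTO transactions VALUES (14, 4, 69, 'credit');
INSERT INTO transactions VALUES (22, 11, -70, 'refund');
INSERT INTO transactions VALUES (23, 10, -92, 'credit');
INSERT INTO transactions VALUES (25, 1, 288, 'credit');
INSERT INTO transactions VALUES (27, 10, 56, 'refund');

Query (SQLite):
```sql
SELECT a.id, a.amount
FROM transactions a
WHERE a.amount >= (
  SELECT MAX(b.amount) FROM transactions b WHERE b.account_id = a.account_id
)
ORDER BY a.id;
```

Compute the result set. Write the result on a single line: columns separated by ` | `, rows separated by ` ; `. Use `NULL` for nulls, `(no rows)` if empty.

1 | 297 ; 13 | 132 ; 14 | 69 ; 22 | -70 ; 25 | 288

For each transactions row a, compute MAX(amount) over rows sharing a.account_id.
Keep row a if a.amount >= that per-group MAX.
  account_id=1: MAX(amount) = 288
  account_id=4: MAX(amount) = 69
  account_id=10: MAX(amount) = 297
  account_id=11: MAX(amount) = -70
  account_id=14: MAX(amount) = 132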